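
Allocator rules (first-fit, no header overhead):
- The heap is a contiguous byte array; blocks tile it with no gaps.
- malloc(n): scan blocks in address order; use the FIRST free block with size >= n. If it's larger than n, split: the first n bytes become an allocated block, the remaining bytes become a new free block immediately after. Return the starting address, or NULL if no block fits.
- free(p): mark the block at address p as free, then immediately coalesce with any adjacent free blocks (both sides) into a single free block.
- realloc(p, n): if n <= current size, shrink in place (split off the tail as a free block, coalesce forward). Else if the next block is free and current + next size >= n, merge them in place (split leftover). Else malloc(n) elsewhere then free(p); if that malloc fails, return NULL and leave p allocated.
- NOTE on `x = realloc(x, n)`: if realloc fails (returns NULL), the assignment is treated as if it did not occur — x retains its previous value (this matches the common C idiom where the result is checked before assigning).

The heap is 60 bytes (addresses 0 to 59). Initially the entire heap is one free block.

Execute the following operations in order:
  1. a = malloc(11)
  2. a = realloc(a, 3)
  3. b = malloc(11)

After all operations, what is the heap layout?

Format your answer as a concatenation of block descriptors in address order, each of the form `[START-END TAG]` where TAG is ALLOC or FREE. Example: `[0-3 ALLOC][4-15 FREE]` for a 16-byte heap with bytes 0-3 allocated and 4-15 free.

Op 1: a = malloc(11) -> a = 0; heap: [0-10 ALLOC][11-59 FREE]
Op 2: a = realloc(a, 3) -> a = 0; heap: [0-2 ALLOC][3-59 FREE]
Op 3: b = malloc(11) -> b = 3; heap: [0-2 ALLOC][3-13 ALLOC][14-59 FREE]

Answer: [0-2 ALLOC][3-13 ALLOC][14-59 FREE]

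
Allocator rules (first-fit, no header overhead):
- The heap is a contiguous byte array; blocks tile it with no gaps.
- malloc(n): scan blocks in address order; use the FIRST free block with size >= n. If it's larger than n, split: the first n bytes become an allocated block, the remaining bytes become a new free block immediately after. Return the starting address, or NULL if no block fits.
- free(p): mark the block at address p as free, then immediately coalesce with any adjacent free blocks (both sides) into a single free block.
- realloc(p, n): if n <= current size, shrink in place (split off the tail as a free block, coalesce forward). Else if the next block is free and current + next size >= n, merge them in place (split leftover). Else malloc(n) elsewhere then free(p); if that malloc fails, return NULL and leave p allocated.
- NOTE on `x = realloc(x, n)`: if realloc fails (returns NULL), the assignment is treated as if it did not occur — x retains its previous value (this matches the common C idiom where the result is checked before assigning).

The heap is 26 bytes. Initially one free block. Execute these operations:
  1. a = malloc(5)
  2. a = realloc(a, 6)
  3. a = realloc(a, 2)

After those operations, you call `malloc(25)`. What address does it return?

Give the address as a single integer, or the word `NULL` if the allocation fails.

Answer: NULL

Derivation:
Op 1: a = malloc(5) -> a = 0; heap: [0-4 ALLOC][5-25 FREE]
Op 2: a = realloc(a, 6) -> a = 0; heap: [0-5 ALLOC][6-25 FREE]
Op 3: a = realloc(a, 2) -> a = 0; heap: [0-1 ALLOC][2-25 FREE]
malloc(25): first-fit scan over [0-1 ALLOC][2-25 FREE] -> NULL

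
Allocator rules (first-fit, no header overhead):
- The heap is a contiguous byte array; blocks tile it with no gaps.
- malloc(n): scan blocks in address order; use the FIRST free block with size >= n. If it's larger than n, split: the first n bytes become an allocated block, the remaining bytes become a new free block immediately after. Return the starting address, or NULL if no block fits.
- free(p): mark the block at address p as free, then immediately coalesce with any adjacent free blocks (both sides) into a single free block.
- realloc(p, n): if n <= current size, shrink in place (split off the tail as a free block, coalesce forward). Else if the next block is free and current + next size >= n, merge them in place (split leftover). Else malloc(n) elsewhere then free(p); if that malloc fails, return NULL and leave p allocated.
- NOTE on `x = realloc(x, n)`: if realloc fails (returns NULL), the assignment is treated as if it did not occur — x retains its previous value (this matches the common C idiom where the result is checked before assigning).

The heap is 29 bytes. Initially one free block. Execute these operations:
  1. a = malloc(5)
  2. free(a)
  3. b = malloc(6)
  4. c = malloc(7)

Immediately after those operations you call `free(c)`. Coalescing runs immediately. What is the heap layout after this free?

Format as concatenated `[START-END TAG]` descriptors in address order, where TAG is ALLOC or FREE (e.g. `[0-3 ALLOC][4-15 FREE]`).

Answer: [0-5 ALLOC][6-28 FREE]

Derivation:
Op 1: a = malloc(5) -> a = 0; heap: [0-4 ALLOC][5-28 FREE]
Op 2: free(a) -> (freed a); heap: [0-28 FREE]
Op 3: b = malloc(6) -> b = 0; heap: [0-5 ALLOC][6-28 FREE]
Op 4: c = malloc(7) -> c = 6; heap: [0-5 ALLOC][6-12 ALLOC][13-28 FREE]
free(c): c = 6 -> block [6-12 ALLOC]; mark free, coalesce with adjacent free neighbors -> [0-5 ALLOC][6-28 FREE]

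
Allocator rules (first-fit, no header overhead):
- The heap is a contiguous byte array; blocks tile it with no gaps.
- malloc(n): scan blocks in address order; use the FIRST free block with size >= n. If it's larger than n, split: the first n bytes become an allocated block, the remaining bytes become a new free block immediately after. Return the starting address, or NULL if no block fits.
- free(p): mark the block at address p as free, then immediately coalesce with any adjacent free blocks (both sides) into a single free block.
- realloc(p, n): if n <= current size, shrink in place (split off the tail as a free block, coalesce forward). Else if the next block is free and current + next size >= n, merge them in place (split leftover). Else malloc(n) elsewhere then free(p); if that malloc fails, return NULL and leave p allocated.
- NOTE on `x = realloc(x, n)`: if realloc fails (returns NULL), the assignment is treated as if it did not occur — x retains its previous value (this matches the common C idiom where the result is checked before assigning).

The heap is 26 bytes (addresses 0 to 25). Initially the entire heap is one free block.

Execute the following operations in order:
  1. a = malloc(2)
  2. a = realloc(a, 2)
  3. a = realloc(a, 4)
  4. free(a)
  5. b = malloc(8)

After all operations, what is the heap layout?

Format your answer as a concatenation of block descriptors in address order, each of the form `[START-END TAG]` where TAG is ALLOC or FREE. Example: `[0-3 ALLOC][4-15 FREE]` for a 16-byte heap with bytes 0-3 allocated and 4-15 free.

Op 1: a = malloc(2) -> a = 0; heap: [0-1 ALLOC][2-25 FREE]
Op 2: a = realloc(a, 2) -> a = 0; heap: [0-1 ALLOC][2-25 FREE]
Op 3: a = realloc(a, 4) -> a = 0; heap: [0-3 ALLOC][4-25 FREE]
Op 4: free(a) -> (freed a); heap: [0-25 FREE]
Op 5: b = malloc(8) -> b = 0; heap: [0-7 ALLOC][8-25 FREE]

Answer: [0-7 ALLOC][8-25 FREE]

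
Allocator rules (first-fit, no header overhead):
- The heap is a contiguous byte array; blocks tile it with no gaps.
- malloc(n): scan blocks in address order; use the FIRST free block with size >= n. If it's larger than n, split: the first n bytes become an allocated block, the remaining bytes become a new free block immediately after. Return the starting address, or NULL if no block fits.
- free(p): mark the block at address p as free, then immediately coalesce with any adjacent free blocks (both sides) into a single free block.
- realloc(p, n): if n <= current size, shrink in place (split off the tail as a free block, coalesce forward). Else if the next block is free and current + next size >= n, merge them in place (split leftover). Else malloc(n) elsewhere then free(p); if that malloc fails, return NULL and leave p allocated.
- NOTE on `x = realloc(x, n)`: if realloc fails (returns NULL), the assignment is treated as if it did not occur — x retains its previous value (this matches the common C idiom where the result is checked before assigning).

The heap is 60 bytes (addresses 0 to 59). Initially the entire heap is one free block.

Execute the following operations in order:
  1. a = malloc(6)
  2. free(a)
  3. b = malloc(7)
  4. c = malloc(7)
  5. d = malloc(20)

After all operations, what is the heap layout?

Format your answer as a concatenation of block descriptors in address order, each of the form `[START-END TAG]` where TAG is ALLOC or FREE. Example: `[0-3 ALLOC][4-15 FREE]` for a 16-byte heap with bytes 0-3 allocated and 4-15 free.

Op 1: a = malloc(6) -> a = 0; heap: [0-5 ALLOC][6-59 FREE]
Op 2: free(a) -> (freed a); heap: [0-59 FREE]
Op 3: b = malloc(7) -> b = 0; heap: [0-6 ALLOC][7-59 FREE]
Op 4: c = malloc(7) -> c = 7; heap: [0-6 ALLOC][7-13 ALLOC][14-59 FREE]
Op 5: d = malloc(20) -> d = 14; heap: [0-6 ALLOC][7-13 ALLOC][14-33 ALLOC][34-59 FREE]

Answer: [0-6 ALLOC][7-13 ALLOC][14-33 ALLOC][34-59 FREE]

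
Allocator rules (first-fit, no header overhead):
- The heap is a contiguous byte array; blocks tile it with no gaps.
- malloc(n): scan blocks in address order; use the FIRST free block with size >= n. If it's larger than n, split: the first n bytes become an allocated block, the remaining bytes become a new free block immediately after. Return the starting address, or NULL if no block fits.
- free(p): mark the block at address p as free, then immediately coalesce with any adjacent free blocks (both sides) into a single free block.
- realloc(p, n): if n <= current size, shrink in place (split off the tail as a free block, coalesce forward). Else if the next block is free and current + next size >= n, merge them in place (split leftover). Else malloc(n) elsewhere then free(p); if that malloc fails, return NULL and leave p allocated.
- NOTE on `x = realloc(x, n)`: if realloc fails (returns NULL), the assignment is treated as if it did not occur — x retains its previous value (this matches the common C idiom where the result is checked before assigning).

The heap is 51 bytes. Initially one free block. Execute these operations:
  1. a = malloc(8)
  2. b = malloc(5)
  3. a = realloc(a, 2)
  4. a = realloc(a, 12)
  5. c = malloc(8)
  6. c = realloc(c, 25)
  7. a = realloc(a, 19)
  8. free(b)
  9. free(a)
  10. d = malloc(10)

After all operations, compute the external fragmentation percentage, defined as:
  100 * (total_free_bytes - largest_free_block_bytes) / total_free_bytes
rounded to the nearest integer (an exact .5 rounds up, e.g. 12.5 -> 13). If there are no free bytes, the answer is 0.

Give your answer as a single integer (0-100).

Answer: 6

Derivation:
Op 1: a = malloc(8) -> a = 0; heap: [0-7 ALLOC][8-50 FREE]
Op 2: b = malloc(5) -> b = 8; heap: [0-7 ALLOC][8-12 ALLOC][13-50 FREE]
Op 3: a = realloc(a, 2) -> a = 0; heap: [0-1 ALLOC][2-7 FREE][8-12 ALLOC][13-50 FREE]
Op 4: a = realloc(a, 12) -> a = 13; heap: [0-7 FREE][8-12 ALLOC][13-24 ALLOC][25-50 FREE]
Op 5: c = malloc(8) -> c = 0; heap: [0-7 ALLOC][8-12 ALLOC][13-24 ALLOC][25-50 FREE]
Op 6: c = realloc(c, 25) -> c = 25; heap: [0-7 FREE][8-12 ALLOC][13-24 ALLOC][25-49 ALLOC][50-50 FREE]
Op 7: a = realloc(a, 19) -> NULL (a unchanged); heap: [0-7 FREE][8-12 ALLOC][13-24 ALLOC][25-49 ALLOC][50-50 FREE]
Op 8: free(b) -> (freed b); heap: [0-12 FREE][13-24 ALLOC][25-49 ALLOC][50-50 FREE]
Op 9: free(a) -> (freed a); heap: [0-24 FREE][25-49 ALLOC][50-50 FREE]
Op 10: d = malloc(10) -> d = 0; heap: [0-9 ALLOC][10-24 FREE][25-49 ALLOC][50-50 FREE]
Free blocks: [15 1] total_free=16 largest=15 -> 100*(16-15)/16 = 100/16 = 6.25 -> rounds to 6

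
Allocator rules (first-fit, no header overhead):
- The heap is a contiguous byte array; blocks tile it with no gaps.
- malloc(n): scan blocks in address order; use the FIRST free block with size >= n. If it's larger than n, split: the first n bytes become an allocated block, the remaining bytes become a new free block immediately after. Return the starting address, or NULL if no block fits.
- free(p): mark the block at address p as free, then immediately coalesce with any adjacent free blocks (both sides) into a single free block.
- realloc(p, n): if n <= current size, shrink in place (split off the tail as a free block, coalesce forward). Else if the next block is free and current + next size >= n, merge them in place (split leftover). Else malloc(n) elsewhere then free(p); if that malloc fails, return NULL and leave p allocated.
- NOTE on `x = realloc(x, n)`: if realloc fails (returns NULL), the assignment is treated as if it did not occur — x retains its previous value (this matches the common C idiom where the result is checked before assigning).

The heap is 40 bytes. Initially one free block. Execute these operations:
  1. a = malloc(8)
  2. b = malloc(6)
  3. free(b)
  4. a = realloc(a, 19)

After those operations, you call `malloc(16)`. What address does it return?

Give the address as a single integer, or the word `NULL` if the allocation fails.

Answer: 19

Derivation:
Op 1: a = malloc(8) -> a = 0; heap: [0-7 ALLOC][8-39 FREE]
Op 2: b = malloc(6) -> b = 8; heap: [0-7 ALLOC][8-13 ALLOC][14-39 FREE]
Op 3: free(b) -> (freed b); heap: [0-7 ALLOC][8-39 FREE]
Op 4: a = realloc(a, 19) -> a = 0; heap: [0-18 ALLOC][19-39 FREE]
malloc(16): first-fit scan over [0-18 ALLOC][19-39 FREE] -> 19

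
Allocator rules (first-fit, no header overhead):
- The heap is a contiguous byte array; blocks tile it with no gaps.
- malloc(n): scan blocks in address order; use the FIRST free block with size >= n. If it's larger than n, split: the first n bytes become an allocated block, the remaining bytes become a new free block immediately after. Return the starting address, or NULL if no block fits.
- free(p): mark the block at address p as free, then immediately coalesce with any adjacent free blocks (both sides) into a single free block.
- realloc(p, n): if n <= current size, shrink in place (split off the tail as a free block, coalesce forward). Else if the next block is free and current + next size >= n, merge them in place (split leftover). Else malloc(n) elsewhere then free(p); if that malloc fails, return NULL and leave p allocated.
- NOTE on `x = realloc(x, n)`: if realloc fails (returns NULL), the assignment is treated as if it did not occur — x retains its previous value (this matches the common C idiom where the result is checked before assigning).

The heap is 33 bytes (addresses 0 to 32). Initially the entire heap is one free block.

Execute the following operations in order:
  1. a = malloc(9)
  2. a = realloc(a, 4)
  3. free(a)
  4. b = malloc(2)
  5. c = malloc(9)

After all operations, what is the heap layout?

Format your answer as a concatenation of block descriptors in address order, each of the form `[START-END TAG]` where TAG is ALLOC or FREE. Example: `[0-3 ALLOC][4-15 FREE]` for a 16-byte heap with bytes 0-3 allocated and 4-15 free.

Answer: [0-1 ALLOC][2-10 ALLOC][11-32 FREE]

Derivation:
Op 1: a = malloc(9) -> a = 0; heap: [0-8 ALLOC][9-32 FREE]
Op 2: a = realloc(a, 4) -> a = 0; heap: [0-3 ALLOC][4-32 FREE]
Op 3: free(a) -> (freed a); heap: [0-32 FREE]
Op 4: b = malloc(2) -> b = 0; heap: [0-1 ALLOC][2-32 FREE]
Op 5: c = malloc(9) -> c = 2; heap: [0-1 ALLOC][2-10 ALLOC][11-32 FREE]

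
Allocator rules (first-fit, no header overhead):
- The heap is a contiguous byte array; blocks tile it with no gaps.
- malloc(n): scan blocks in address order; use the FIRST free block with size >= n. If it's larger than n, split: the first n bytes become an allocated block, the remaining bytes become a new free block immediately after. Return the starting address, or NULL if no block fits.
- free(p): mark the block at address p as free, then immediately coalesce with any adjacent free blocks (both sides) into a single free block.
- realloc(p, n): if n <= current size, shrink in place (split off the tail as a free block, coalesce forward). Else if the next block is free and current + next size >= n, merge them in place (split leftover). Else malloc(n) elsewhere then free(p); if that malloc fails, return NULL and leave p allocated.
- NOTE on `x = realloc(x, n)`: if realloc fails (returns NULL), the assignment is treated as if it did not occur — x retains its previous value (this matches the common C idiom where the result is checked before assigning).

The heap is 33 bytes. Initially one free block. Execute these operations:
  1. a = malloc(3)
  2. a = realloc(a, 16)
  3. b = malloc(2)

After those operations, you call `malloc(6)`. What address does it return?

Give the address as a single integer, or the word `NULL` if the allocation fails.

Answer: 18

Derivation:
Op 1: a = malloc(3) -> a = 0; heap: [0-2 ALLOC][3-32 FREE]
Op 2: a = realloc(a, 16) -> a = 0; heap: [0-15 ALLOC][16-32 FREE]
Op 3: b = malloc(2) -> b = 16; heap: [0-15 ALLOC][16-17 ALLOC][18-32 FREE]
malloc(6): first-fit scan over [0-15 ALLOC][16-17 ALLOC][18-32 FREE] -> 18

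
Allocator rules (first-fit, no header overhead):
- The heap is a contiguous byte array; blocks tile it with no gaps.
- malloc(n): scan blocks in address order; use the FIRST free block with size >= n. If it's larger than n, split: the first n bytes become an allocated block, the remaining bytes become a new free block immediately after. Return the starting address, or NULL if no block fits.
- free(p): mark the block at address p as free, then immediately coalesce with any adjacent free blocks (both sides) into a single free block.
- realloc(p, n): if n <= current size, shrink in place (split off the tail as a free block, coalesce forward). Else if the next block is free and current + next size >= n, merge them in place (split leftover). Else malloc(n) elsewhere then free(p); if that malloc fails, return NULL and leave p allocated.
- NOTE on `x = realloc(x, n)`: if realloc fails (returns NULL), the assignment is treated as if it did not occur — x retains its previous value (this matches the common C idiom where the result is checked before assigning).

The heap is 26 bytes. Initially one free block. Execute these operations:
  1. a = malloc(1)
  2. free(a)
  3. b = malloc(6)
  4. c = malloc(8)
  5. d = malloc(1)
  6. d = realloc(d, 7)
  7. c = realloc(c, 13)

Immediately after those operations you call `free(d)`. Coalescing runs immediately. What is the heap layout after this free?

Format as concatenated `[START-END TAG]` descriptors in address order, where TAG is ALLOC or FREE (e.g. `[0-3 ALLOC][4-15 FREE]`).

Op 1: a = malloc(1) -> a = 0; heap: [0-0 ALLOC][1-25 FREE]
Op 2: free(a) -> (freed a); heap: [0-25 FREE]
Op 3: b = malloc(6) -> b = 0; heap: [0-5 ALLOC][6-25 FREE]
Op 4: c = malloc(8) -> c = 6; heap: [0-5 ALLOC][6-13 ALLOC][14-25 FREE]
Op 5: d = malloc(1) -> d = 14; heap: [0-5 ALLOC][6-13 ALLOC][14-14 ALLOC][15-25 FREE]
Op 6: d = realloc(d, 7) -> d = 14; heap: [0-5 ALLOC][6-13 ALLOC][14-20 ALLOC][21-25 FREE]
Op 7: c = realloc(c, 13) -> NULL (c unchanged); heap: [0-5 ALLOC][6-13 ALLOC][14-20 ALLOC][21-25 FREE]
free(d): d = 14 -> block [14-20 ALLOC]; mark free, coalesce with adjacent free neighbors -> [0-5 ALLOC][6-13 ALLOC][14-25 FREE]

Answer: [0-5 ALLOC][6-13 ALLOC][14-25 FREE]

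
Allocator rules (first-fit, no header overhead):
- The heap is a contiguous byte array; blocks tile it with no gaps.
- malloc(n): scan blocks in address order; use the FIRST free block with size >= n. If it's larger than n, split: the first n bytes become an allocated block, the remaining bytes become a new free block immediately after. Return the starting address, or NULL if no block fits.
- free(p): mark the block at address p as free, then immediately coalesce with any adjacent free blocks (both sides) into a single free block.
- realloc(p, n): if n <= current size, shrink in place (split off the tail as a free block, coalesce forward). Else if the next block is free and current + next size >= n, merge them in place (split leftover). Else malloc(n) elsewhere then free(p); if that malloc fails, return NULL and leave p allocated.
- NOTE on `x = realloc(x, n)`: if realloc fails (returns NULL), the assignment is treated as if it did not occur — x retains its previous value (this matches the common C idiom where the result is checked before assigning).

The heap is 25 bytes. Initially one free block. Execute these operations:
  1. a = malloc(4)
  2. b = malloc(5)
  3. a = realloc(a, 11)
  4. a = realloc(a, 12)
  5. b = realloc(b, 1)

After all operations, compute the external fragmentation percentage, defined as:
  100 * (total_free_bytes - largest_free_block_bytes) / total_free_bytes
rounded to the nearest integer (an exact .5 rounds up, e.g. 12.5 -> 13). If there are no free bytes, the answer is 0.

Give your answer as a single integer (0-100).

Answer: 67

Derivation:
Op 1: a = malloc(4) -> a = 0; heap: [0-3 ALLOC][4-24 FREE]
Op 2: b = malloc(5) -> b = 4; heap: [0-3 ALLOC][4-8 ALLOC][9-24 FREE]
Op 3: a = realloc(a, 11) -> a = 9; heap: [0-3 FREE][4-8 ALLOC][9-19 ALLOC][20-24 FREE]
Op 4: a = realloc(a, 12) -> a = 9; heap: [0-3 FREE][4-8 ALLOC][9-20 ALLOC][21-24 FREE]
Op 5: b = realloc(b, 1) -> b = 4; heap: [0-3 FREE][4-4 ALLOC][5-8 FREE][9-20 ALLOC][21-24 FREE]
Free blocks: [4 4 4] total_free=12 largest=4 -> 100*(12-4)/12 = 800/12 ≈ 66.667 -> rounds to 67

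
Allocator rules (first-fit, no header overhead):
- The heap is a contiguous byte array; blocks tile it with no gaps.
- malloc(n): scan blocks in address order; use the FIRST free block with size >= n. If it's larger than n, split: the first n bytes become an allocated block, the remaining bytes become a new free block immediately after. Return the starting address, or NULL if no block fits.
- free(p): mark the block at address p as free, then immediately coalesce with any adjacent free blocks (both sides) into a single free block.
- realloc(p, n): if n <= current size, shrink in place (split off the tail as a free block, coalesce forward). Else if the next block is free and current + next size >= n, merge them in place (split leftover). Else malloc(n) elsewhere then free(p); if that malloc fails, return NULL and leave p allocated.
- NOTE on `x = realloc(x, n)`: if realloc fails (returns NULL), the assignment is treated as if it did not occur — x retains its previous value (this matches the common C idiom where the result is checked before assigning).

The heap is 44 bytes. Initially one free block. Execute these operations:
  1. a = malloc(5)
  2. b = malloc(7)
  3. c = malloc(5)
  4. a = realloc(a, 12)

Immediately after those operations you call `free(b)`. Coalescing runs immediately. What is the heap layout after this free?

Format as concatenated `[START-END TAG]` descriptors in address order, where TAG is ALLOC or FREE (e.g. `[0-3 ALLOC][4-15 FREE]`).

Answer: [0-11 FREE][12-16 ALLOC][17-28 ALLOC][29-43 FREE]

Derivation:
Op 1: a = malloc(5) -> a = 0; heap: [0-4 ALLOC][5-43 FREE]
Op 2: b = malloc(7) -> b = 5; heap: [0-4 ALLOC][5-11 ALLOC][12-43 FREE]
Op 3: c = malloc(5) -> c = 12; heap: [0-4 ALLOC][5-11 ALLOC][12-16 ALLOC][17-43 FREE]
Op 4: a = realloc(a, 12) -> a = 17; heap: [0-4 FREE][5-11 ALLOC][12-16 ALLOC][17-28 ALLOC][29-43 FREE]
free(b): b = 5 -> block [5-11 ALLOC]; mark free, coalesce with adjacent free neighbors -> [0-11 FREE][12-16 ALLOC][17-28 ALLOC][29-43 FREE]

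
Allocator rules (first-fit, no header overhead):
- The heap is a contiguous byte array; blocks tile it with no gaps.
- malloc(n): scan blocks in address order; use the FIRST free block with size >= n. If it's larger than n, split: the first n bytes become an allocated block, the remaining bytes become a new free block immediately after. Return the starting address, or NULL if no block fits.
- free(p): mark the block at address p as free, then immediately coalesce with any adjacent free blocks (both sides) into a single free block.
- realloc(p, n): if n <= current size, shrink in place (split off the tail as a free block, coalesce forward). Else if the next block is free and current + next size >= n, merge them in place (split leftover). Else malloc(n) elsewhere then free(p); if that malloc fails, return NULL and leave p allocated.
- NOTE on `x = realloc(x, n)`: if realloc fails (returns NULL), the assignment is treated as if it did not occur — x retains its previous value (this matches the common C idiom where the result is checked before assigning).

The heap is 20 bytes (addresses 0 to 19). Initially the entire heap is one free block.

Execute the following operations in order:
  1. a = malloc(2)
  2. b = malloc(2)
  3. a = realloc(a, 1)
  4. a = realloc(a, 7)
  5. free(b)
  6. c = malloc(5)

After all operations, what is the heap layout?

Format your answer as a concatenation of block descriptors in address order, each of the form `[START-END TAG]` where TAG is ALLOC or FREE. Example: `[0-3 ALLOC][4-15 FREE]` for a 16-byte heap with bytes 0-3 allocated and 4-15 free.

Answer: [0-3 FREE][4-10 ALLOC][11-15 ALLOC][16-19 FREE]

Derivation:
Op 1: a = malloc(2) -> a = 0; heap: [0-1 ALLOC][2-19 FREE]
Op 2: b = malloc(2) -> b = 2; heap: [0-1 ALLOC][2-3 ALLOC][4-19 FREE]
Op 3: a = realloc(a, 1) -> a = 0; heap: [0-0 ALLOC][1-1 FREE][2-3 ALLOC][4-19 FREE]
Op 4: a = realloc(a, 7) -> a = 4; heap: [0-1 FREE][2-3 ALLOC][4-10 ALLOC][11-19 FREE]
Op 5: free(b) -> (freed b); heap: [0-3 FREE][4-10 ALLOC][11-19 FREE]
Op 6: c = malloc(5) -> c = 11; heap: [0-3 FREE][4-10 ALLOC][11-15 ALLOC][16-19 FREE]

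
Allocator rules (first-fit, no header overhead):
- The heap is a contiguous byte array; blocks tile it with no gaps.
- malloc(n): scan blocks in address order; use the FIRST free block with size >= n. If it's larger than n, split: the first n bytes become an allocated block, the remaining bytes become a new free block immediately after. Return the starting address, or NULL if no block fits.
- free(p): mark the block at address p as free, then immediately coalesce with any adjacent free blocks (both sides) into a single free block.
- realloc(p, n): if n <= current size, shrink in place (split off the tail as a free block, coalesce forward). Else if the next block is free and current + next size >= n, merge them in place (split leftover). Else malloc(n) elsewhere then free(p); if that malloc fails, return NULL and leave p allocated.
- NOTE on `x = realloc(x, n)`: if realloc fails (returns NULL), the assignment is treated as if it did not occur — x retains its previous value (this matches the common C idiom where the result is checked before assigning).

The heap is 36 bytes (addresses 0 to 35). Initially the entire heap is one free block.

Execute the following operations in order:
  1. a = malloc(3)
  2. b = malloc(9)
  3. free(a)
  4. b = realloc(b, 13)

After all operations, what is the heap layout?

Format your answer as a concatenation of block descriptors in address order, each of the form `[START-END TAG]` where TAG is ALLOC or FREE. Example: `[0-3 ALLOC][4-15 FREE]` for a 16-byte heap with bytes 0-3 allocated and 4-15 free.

Answer: [0-2 FREE][3-15 ALLOC][16-35 FREE]

Derivation:
Op 1: a = malloc(3) -> a = 0; heap: [0-2 ALLOC][3-35 FREE]
Op 2: b = malloc(9) -> b = 3; heap: [0-2 ALLOC][3-11 ALLOC][12-35 FREE]
Op 3: free(a) -> (freed a); heap: [0-2 FREE][3-11 ALLOC][12-35 FREE]
Op 4: b = realloc(b, 13) -> b = 3; heap: [0-2 FREE][3-15 ALLOC][16-35 FREE]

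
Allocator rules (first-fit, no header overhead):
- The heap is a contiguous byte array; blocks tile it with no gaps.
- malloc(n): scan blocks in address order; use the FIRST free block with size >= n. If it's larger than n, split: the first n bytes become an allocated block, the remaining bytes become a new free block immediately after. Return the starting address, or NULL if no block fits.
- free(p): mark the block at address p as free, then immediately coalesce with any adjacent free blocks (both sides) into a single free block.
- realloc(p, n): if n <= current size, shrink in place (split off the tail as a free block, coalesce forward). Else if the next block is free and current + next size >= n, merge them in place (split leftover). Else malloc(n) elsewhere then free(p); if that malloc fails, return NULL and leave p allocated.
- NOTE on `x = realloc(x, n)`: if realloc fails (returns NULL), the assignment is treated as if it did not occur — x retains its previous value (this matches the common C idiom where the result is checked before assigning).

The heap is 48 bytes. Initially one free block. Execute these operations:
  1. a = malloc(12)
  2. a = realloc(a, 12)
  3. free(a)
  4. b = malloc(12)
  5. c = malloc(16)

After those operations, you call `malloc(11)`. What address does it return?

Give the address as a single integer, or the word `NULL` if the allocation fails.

Answer: 28

Derivation:
Op 1: a = malloc(12) -> a = 0; heap: [0-11 ALLOC][12-47 FREE]
Op 2: a = realloc(a, 12) -> a = 0; heap: [0-11 ALLOC][12-47 FREE]
Op 3: free(a) -> (freed a); heap: [0-47 FREE]
Op 4: b = malloc(12) -> b = 0; heap: [0-11 ALLOC][12-47 FREE]
Op 5: c = malloc(16) -> c = 12; heap: [0-11 ALLOC][12-27 ALLOC][28-47 FREE]
malloc(11): first-fit scan over [0-11 ALLOC][12-27 ALLOC][28-47 FREE] -> 28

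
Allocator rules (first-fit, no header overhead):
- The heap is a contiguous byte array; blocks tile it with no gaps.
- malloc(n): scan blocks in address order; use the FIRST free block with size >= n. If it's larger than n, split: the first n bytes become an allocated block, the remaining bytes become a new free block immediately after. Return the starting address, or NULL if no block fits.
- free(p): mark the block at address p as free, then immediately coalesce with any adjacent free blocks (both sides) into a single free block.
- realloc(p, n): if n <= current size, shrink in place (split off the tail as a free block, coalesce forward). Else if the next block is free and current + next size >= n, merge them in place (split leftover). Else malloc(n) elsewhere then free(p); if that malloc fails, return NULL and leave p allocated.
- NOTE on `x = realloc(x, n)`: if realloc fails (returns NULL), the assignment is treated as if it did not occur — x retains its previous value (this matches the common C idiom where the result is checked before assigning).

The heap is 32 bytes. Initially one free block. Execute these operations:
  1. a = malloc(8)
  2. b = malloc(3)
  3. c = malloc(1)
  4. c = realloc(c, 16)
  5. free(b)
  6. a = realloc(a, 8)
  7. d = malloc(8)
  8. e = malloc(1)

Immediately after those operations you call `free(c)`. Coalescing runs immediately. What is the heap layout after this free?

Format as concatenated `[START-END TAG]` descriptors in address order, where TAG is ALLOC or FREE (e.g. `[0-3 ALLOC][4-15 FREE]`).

Op 1: a = malloc(8) -> a = 0; heap: [0-7 ALLOC][8-31 FREE]
Op 2: b = malloc(3) -> b = 8; heap: [0-7 ALLOC][8-10 ALLOC][11-31 FREE]
Op 3: c = malloc(1) -> c = 11; heap: [0-7 ALLOC][8-10 ALLOC][11-11 ALLOC][12-31 FREE]
Op 4: c = realloc(c, 16) -> c = 11; heap: [0-7 ALLOC][8-10 ALLOC][11-26 ALLOC][27-31 FREE]
Op 5: free(b) -> (freed b); heap: [0-7 ALLOC][8-10 FREE][11-26 ALLOC][27-31 FREE]
Op 6: a = realloc(a, 8) -> a = 0; heap: [0-7 ALLOC][8-10 FREE][11-26 ALLOC][27-31 FREE]
Op 7: d = malloc(8) -> d = NULL; heap: [0-7 ALLOC][8-10 FREE][11-26 ALLOC][27-31 FREE]
Op 8: e = malloc(1) -> e = 8; heap: [0-7 ALLOC][8-8 ALLOC][9-10 FREE][11-26 ALLOC][27-31 FREE]
free(c): c = 11 -> block [11-26 ALLOC]; mark free, coalesce with adjacent free neighbors -> [0-7 ALLOC][8-8 ALLOC][9-31 FREE]

Answer: [0-7 ALLOC][8-8 ALLOC][9-31 FREE]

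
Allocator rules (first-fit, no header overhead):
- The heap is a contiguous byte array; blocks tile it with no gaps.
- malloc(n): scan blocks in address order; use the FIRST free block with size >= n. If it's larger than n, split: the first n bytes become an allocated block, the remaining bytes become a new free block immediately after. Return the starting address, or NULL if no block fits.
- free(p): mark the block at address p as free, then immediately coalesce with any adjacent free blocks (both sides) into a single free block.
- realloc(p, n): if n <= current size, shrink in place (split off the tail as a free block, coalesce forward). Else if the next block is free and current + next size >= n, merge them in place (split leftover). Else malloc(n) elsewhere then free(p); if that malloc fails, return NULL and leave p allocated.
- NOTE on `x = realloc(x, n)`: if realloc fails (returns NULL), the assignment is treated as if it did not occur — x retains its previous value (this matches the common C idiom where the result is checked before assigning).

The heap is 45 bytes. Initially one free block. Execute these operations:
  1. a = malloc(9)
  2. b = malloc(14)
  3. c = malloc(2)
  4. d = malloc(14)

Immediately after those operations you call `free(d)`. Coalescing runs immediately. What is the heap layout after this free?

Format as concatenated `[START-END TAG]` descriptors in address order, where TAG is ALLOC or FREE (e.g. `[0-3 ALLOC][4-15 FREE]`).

Answer: [0-8 ALLOC][9-22 ALLOC][23-24 ALLOC][25-44 FREE]

Derivation:
Op 1: a = malloc(9) -> a = 0; heap: [0-8 ALLOC][9-44 FREE]
Op 2: b = malloc(14) -> b = 9; heap: [0-8 ALLOC][9-22 ALLOC][23-44 FREE]
Op 3: c = malloc(2) -> c = 23; heap: [0-8 ALLOC][9-22 ALLOC][23-24 ALLOC][25-44 FREE]
Op 4: d = malloc(14) -> d = 25; heap: [0-8 ALLOC][9-22 ALLOC][23-24 ALLOC][25-38 ALLOC][39-44 FREE]
free(d): d = 25 -> block [25-38 ALLOC]; mark free, coalesce with adjacent free neighbors -> [0-8 ALLOC][9-22 ALLOC][23-24 ALLOC][25-44 FREE]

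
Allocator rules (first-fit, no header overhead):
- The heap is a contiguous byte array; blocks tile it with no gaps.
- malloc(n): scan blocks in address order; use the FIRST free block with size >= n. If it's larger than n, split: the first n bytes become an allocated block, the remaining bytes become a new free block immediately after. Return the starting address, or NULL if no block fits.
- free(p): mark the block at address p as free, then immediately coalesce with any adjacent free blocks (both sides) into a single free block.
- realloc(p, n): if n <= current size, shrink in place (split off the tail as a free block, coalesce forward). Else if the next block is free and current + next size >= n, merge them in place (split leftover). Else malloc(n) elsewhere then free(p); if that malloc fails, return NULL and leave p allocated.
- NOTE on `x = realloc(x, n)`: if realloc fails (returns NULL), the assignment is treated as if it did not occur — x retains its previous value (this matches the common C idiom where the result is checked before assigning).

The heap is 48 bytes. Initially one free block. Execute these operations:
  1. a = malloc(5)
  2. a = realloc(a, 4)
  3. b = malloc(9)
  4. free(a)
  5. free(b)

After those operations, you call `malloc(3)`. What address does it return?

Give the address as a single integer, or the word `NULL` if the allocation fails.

Op 1: a = malloc(5) -> a = 0; heap: [0-4 ALLOC][5-47 FREE]
Op 2: a = realloc(a, 4) -> a = 0; heap: [0-3 ALLOC][4-47 FREE]
Op 3: b = malloc(9) -> b = 4; heap: [0-3 ALLOC][4-12 ALLOC][13-47 FREE]
Op 4: free(a) -> (freed a); heap: [0-3 FREE][4-12 ALLOC][13-47 FREE]
Op 5: free(b) -> (freed b); heap: [0-47 FREE]
malloc(3): first-fit scan over [0-47 FREE] -> 0

Answer: 0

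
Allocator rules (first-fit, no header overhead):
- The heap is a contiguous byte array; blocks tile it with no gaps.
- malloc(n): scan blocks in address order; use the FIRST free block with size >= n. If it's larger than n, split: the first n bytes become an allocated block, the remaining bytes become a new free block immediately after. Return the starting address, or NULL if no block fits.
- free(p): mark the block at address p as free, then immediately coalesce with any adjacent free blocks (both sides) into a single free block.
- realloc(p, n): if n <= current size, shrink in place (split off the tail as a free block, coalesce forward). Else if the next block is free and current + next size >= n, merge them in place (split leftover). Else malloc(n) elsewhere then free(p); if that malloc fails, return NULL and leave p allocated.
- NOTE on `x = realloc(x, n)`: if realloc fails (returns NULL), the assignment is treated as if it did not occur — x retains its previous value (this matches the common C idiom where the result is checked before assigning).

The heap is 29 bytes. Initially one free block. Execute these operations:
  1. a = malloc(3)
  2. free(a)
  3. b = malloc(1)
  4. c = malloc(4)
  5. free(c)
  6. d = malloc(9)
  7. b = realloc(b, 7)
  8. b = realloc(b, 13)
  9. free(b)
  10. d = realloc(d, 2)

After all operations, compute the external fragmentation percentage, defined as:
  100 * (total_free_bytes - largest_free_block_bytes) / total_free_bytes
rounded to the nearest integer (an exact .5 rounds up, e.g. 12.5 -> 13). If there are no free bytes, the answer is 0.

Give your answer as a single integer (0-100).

Op 1: a = malloc(3) -> a = 0; heap: [0-2 ALLOC][3-28 FREE]
Op 2: free(a) -> (freed a); heap: [0-28 FREE]
Op 3: b = malloc(1) -> b = 0; heap: [0-0 ALLOC][1-28 FREE]
Op 4: c = malloc(4) -> c = 1; heap: [0-0 ALLOC][1-4 ALLOC][5-28 FREE]
Op 5: free(c) -> (freed c); heap: [0-0 ALLOC][1-28 FREE]
Op 6: d = malloc(9) -> d = 1; heap: [0-0 ALLOC][1-9 ALLOC][10-28 FREE]
Op 7: b = realloc(b, 7) -> b = 10; heap: [0-0 FREE][1-9 ALLOC][10-16 ALLOC][17-28 FREE]
Op 8: b = realloc(b, 13) -> b = 10; heap: [0-0 FREE][1-9 ALLOC][10-22 ALLOC][23-28 FREE]
Op 9: free(b) -> (freed b); heap: [0-0 FREE][1-9 ALLOC][10-28 FREE]
Op 10: d = realloc(d, 2) -> d = 1; heap: [0-0 FREE][1-2 ALLOC][3-28 FREE]
Free blocks: [1 26] total_free=27 largest=26 -> 100*(27-26)/27 = 100/27 ≈ 3.704 -> rounds to 4

Answer: 4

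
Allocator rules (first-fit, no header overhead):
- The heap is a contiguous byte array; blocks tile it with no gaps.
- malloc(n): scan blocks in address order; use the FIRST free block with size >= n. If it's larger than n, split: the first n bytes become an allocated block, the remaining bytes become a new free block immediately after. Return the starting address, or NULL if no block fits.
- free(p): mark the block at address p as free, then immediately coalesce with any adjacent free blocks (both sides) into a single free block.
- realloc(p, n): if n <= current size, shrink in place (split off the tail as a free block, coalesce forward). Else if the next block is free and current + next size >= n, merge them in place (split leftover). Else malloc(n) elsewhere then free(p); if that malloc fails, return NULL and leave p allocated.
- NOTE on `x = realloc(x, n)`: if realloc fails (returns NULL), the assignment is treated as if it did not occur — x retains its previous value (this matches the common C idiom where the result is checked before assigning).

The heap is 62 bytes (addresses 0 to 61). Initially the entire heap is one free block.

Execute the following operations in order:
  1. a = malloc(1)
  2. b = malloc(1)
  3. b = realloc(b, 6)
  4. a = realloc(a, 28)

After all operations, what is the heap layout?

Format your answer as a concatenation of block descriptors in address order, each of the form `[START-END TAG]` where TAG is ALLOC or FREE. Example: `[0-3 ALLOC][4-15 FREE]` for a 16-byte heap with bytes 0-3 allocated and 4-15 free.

Answer: [0-0 FREE][1-6 ALLOC][7-34 ALLOC][35-61 FREE]

Derivation:
Op 1: a = malloc(1) -> a = 0; heap: [0-0 ALLOC][1-61 FREE]
Op 2: b = malloc(1) -> b = 1; heap: [0-0 ALLOC][1-1 ALLOC][2-61 FREE]
Op 3: b = realloc(b, 6) -> b = 1; heap: [0-0 ALLOC][1-6 ALLOC][7-61 FREE]
Op 4: a = realloc(a, 28) -> a = 7; heap: [0-0 FREE][1-6 ALLOC][7-34 ALLOC][35-61 FREE]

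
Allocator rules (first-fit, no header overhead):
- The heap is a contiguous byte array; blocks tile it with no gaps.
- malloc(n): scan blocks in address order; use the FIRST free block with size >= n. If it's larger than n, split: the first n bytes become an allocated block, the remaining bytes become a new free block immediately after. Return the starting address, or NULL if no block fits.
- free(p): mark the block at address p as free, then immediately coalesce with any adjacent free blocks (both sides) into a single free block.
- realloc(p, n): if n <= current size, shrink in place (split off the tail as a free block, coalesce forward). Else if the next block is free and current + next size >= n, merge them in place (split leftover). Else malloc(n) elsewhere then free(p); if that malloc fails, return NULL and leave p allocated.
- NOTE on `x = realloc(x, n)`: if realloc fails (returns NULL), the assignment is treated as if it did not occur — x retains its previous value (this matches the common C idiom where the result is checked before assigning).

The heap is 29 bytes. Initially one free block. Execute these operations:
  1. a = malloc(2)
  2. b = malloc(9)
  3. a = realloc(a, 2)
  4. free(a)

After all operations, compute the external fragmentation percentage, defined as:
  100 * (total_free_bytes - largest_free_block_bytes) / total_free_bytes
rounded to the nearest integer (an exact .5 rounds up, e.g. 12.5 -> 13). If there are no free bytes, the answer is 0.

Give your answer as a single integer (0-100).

Op 1: a = malloc(2) -> a = 0; heap: [0-1 ALLOC][2-28 FREE]
Op 2: b = malloc(9) -> b = 2; heap: [0-1 ALLOC][2-10 ALLOC][11-28 FREE]
Op 3: a = realloc(a, 2) -> a = 0; heap: [0-1 ALLOC][2-10 ALLOC][11-28 FREE]
Op 4: free(a) -> (freed a); heap: [0-1 FREE][2-10 ALLOC][11-28 FREE]
Free blocks: [2 18] total_free=20 largest=18 -> 100*(20-18)/20 = 200/20 = 10

Answer: 10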